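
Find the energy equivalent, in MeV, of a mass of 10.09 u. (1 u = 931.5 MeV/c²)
E = mc² = 9399 MeV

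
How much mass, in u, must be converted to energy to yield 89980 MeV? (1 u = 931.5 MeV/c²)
m = E/c² = 96.6 u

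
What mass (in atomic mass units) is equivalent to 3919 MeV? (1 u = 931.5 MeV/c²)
m = E/c² = 4.207 u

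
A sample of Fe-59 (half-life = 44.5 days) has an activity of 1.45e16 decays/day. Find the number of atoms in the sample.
N = A/λ = 9.309e17 atoms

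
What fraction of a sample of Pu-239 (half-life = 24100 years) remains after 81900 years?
N/N₀ = (1/2)^(t/t½) = 0.09484 = 9.48%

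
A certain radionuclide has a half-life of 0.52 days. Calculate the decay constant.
λ = ln(2)/t½ = 1.333 day⁻¹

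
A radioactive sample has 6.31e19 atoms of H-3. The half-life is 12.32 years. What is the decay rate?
A = λN = 3.55e18 decays/year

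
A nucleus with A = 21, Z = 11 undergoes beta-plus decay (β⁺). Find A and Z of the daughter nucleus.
Daughter: A = 21, Z = 10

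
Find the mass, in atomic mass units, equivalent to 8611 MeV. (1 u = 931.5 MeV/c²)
m = E/c² = 9.244 u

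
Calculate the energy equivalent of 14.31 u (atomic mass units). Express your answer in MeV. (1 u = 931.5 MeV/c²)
E = mc² = 13330 MeV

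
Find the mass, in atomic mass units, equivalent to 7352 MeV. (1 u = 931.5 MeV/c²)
m = E/c² = 7.893 u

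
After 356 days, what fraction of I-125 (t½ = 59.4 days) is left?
N/N₀ = (1/2)^(t/t½) = 0.0157 = 1.57%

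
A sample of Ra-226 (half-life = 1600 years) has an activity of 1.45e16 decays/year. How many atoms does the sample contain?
N = A/λ = 3.347e19 atoms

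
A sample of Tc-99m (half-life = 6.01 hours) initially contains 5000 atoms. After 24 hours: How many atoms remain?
N = N₀(1/2)^(t/t½) = 313.9 atoms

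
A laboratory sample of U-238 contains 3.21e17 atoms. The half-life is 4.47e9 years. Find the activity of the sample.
A = λN = 4.978e7 decays/year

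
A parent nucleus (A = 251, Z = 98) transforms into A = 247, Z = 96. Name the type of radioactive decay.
ΔA = -4, ΔZ = -2 ⇒ alpha decay (α)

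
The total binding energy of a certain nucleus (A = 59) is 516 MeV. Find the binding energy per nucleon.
B.E./A = 516/59 = 8.746 MeV/nucleon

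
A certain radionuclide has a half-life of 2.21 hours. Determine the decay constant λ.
λ = ln(2)/t½ = 0.3136 hour⁻¹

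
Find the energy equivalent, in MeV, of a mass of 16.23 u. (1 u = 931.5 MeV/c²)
E = mc² = 15120 MeV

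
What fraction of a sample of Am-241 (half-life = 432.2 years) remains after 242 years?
N/N₀ = (1/2)^(t/t½) = 0.6783 = 67.8%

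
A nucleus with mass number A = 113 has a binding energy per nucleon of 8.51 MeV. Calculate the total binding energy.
B.E. = 8.51 × 113 = 961.6 MeV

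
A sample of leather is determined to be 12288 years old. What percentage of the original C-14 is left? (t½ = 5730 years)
N/N₀ = (1/2)^(t/t½) = 0.2262 = 22.6%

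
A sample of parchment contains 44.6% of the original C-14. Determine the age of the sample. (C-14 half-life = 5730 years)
Age = t½ × log₂(1/ratio) = 6675 years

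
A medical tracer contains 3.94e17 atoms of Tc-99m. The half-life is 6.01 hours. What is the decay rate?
A = λN = 4.544e16 decays/hour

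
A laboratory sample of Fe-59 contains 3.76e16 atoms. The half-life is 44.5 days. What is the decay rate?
A = λN = 5.857e14 decays/day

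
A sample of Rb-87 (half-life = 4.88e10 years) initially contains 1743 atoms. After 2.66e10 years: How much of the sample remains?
N = N₀(1/2)^(t/t½) = 1195 atoms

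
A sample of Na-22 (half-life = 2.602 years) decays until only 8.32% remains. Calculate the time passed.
t = t½ × log₂(N₀/N) = 9.334 years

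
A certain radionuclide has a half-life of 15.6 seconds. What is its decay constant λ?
λ = ln(2)/t½ = 0.04443 second⁻¹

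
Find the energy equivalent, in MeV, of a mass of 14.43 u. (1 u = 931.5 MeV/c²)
E = mc² = 13440 MeV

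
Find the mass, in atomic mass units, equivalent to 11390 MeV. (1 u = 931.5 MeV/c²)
m = E/c² = 12.23 u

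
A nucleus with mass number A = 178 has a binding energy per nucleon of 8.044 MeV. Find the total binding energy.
B.E. = 8.044 × 178 = 1432 MeV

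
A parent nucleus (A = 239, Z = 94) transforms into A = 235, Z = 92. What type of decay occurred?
ΔA = -4, ΔZ = -2 ⇒ alpha decay (α)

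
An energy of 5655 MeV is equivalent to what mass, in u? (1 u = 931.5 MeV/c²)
m = E/c² = 6.071 u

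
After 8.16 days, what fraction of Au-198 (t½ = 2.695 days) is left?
N/N₀ = (1/2)^(t/t½) = 0.1226 = 12.3%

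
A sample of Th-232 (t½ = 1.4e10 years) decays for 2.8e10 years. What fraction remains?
N/N₀ = (1/2)^(t/t½) = 0.25 = 25%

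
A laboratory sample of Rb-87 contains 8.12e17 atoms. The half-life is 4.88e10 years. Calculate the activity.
A = λN = 1.153e7 decays/year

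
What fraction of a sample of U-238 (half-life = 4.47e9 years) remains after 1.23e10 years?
N/N₀ = (1/2)^(t/t½) = 0.1485 = 14.8%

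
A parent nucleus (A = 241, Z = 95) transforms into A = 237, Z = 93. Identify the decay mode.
ΔA = -4, ΔZ = -2 ⇒ alpha decay (α)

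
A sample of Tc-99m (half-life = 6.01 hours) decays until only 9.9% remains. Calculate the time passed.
t = t½ × log₂(N₀/N) = 20.05 hours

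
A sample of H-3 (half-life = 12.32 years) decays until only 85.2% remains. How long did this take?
t = t½ × log₂(N₀/N) = 2.847 years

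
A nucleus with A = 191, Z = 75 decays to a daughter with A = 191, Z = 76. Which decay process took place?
ΔA = 0, ΔZ = +1 ⇒ beta-minus decay (β⁻)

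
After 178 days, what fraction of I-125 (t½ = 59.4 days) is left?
N/N₀ = (1/2)^(t/t½) = 0.1253 = 12.5%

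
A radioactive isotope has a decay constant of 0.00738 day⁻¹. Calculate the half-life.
t½ = ln(2)/λ = 93.92 days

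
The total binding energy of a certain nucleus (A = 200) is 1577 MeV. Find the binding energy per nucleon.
B.E./A = 1577/200 = 7.885 MeV/nucleon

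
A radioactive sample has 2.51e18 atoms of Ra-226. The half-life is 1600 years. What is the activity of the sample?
A = λN = 1.087e15 decays/year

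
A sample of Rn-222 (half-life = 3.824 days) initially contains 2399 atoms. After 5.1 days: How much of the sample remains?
N = N₀(1/2)^(t/t½) = 951.8 atoms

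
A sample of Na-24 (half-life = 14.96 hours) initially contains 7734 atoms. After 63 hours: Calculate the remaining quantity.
N = N₀(1/2)^(t/t½) = 417.5 atoms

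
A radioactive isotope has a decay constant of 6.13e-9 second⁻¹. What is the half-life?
t½ = ln(2)/λ = 1.131e8 seconds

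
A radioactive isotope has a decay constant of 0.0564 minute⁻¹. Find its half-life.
t½ = ln(2)/λ = 12.29 minutes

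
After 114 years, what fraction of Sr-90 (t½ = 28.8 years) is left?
N/N₀ = (1/2)^(t/t½) = 0.06433 = 6.43%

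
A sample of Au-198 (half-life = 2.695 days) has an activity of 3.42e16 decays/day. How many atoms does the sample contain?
N = A/λ = 1.33e17 atoms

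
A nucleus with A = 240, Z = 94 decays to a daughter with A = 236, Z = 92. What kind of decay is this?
ΔA = -4, ΔZ = -2 ⇒ alpha decay (α)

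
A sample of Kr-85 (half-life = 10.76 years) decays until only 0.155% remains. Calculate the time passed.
t = t½ × log₂(N₀/N) = 100.4 years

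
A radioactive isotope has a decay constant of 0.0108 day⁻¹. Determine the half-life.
t½ = ln(2)/λ = 64.18 days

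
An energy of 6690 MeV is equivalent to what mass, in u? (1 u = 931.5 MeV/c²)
m = E/c² = 7.182 u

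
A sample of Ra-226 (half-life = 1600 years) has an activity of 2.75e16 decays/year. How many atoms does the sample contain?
N = A/λ = 6.348e19 atoms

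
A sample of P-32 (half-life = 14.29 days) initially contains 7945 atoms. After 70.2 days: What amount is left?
N = N₀(1/2)^(t/t½) = 263.8 atoms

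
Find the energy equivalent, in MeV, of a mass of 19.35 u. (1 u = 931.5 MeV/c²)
E = mc² = 18020 MeV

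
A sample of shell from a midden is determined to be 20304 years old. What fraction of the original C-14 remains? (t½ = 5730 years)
N/N₀ = (1/2)^(t/t½) = 0.08577 = 8.58%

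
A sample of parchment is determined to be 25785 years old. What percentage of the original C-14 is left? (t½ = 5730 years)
N/N₀ = (1/2)^(t/t½) = 0.04419 = 4.42%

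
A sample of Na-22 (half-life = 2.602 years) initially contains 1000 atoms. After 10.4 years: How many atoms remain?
N = N₀(1/2)^(t/t½) = 62.63 atoms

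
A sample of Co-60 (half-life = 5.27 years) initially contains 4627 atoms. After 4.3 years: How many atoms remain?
N = N₀(1/2)^(t/t½) = 2628 atoms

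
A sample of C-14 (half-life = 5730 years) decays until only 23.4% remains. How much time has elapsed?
t = t½ × log₂(N₀/N) = 12010 years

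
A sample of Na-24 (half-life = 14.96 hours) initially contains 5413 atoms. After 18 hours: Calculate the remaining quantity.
N = N₀(1/2)^(t/t½) = 2351 atoms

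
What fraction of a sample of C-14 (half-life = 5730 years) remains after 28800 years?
N/N₀ = (1/2)^(t/t½) = 0.03069 = 3.07%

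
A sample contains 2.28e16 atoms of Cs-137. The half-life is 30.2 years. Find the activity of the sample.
A = λN = 5.233e14 decays/year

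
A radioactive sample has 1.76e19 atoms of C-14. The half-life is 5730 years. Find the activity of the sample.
A = λN = 2.129e15 decays/year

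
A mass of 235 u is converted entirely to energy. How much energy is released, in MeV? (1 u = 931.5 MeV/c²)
E = mc² = 2.189e5 MeV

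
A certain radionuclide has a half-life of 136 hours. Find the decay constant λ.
λ = ln(2)/t½ = 0.005097 hour⁻¹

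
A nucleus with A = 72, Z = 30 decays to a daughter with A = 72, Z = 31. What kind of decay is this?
ΔA = 0, ΔZ = +1 ⇒ beta-minus decay (β⁻)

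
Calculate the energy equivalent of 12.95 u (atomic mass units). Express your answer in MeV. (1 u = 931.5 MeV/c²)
E = mc² = 12060 MeV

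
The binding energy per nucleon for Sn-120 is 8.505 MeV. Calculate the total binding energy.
B.E. = 8.505 × 120 = 1021 MeV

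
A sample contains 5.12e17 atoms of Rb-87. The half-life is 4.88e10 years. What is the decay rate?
A = λN = 7.272e6 decays/year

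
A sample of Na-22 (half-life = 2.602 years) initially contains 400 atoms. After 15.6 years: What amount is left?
N = N₀(1/2)^(t/t½) = 6.27 atoms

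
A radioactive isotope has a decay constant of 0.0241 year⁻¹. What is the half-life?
t½ = ln(2)/λ = 28.76 years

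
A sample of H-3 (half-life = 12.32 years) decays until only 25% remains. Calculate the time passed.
t = t½ × log₂(N₀/N) = 24.64 years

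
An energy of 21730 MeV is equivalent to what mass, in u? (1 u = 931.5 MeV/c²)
m = E/c² = 23.33 u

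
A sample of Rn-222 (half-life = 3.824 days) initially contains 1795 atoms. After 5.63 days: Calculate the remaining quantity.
N = N₀(1/2)^(t/t½) = 646.9 atoms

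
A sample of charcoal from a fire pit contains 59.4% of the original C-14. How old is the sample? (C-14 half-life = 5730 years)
Age = t½ × log₂(1/ratio) = 4306 years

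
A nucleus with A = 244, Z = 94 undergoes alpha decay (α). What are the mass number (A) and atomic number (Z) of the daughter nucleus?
Daughter: A = 240, Z = 92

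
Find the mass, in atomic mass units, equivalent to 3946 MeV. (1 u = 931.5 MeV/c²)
m = E/c² = 4.236 u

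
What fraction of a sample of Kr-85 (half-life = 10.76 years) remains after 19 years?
N/N₀ = (1/2)^(t/t½) = 0.2941 = 29.4%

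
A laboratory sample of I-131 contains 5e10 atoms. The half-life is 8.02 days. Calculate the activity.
A = λN = 4.321e9 decays/day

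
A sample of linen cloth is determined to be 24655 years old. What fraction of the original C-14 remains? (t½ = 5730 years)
N/N₀ = (1/2)^(t/t½) = 0.05067 = 5.07%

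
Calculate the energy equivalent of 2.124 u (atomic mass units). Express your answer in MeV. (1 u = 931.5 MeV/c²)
E = mc² = 1979 MeV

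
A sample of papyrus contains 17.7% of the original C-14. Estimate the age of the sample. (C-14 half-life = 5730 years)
Age = t½ × log₂(1/ratio) = 14310 years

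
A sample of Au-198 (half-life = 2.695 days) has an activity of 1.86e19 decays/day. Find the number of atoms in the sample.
N = A/λ = 7.232e19 atoms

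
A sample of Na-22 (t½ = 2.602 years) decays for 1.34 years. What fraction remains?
N/N₀ = (1/2)^(t/t½) = 0.6998 = 70%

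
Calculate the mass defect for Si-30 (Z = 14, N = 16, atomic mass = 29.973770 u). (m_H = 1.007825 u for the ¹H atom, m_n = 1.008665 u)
Δm = Z·m_H + N·m_n − M = 0.2744 u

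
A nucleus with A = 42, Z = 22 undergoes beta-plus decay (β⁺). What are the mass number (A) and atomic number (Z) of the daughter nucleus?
Daughter: A = 42, Z = 21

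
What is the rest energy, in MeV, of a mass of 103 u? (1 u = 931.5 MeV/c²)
E = mc² = 95940 MeV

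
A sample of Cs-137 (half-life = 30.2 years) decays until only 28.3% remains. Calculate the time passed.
t = t½ × log₂(N₀/N) = 55 years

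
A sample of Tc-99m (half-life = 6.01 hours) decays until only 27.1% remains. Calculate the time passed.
t = t½ × log₂(N₀/N) = 11.32 hours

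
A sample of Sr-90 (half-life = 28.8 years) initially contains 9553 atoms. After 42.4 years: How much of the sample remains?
N = N₀(1/2)^(t/t½) = 3443 atoms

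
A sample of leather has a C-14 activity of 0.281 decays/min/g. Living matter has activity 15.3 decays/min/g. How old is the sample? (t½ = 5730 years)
Age = t½ × log₂(A₀/A) = 33040 years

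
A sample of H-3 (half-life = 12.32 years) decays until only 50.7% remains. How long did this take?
t = t½ × log₂(N₀/N) = 12.07 years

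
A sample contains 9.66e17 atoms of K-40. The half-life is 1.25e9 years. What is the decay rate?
A = λN = 5.357e8 decays/year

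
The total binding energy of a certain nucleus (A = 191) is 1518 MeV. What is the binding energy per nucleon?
B.E./A = 1518/191 = 7.948 MeV/nucleon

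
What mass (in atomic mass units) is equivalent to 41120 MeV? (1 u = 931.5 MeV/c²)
m = E/c² = 44.14 u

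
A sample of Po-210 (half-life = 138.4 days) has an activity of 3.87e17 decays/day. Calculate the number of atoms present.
N = A/λ = 7.727e19 atoms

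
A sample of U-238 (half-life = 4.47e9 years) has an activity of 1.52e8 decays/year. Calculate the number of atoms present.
N = A/λ = 9.802e17 atoms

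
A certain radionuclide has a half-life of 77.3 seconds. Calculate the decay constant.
λ = ln(2)/t½ = 0.008967 second⁻¹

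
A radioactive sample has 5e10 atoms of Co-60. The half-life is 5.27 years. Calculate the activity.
A = λN = 6.576e9 decays/year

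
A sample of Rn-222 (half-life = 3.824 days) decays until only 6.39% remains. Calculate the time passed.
t = t½ × log₂(N₀/N) = 15.17 days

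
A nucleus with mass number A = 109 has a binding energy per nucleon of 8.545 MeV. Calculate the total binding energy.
B.E. = 8.545 × 109 = 931.4 MeV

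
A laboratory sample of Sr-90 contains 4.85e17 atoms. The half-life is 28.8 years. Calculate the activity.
A = λN = 1.167e16 decays/year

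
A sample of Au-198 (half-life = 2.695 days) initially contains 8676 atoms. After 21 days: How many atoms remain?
N = N₀(1/2)^(t/t½) = 39.14 atoms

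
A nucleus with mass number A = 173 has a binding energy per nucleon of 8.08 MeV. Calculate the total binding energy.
B.E. = 8.08 × 173 = 1398 MeV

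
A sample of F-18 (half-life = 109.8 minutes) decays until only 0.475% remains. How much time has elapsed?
t = t½ × log₂(N₀/N) = 847.4 minutes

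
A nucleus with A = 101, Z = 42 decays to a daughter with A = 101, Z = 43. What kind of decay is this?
ΔA = 0, ΔZ = +1 ⇒ beta-minus decay (β⁻)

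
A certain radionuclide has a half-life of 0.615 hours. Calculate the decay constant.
λ = ln(2)/t½ = 1.127 hour⁻¹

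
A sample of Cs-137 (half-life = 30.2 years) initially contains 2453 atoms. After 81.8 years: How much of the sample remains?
N = N₀(1/2)^(t/t½) = 375.3 atoms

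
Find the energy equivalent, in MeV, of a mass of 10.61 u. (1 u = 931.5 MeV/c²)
E = mc² = 9883 MeV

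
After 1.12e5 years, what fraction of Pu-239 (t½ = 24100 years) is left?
N/N₀ = (1/2)^(t/t½) = 0.0399 = 3.99%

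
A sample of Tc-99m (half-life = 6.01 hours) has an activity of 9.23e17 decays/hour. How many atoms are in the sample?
N = A/λ = 8.003e18 atoms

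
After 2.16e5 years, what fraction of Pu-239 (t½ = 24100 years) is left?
N/N₀ = (1/2)^(t/t½) = 0.002004 = 0.2%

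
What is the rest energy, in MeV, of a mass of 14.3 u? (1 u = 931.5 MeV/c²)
E = mc² = 13320 MeV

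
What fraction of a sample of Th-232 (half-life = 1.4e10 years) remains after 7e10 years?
N/N₀ = (1/2)^(t/t½) = 0.03125 = 3.12%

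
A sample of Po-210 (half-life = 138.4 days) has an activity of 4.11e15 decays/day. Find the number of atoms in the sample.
N = A/λ = 8.206e17 atoms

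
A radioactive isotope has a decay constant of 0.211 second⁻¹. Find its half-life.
t½ = ln(2)/λ = 3.285 seconds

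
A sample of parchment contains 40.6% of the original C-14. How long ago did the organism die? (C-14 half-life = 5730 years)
Age = t½ × log₂(1/ratio) = 7452 years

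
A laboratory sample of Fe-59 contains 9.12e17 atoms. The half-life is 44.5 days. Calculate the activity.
A = λN = 1.421e16 decays/day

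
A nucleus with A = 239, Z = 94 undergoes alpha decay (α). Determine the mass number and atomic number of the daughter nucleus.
Daughter: A = 235, Z = 92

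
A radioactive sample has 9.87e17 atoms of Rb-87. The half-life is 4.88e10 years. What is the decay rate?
A = λN = 1.402e7 decays/year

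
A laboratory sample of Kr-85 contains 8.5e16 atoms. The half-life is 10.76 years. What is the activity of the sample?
A = λN = 5.476e15 decays/year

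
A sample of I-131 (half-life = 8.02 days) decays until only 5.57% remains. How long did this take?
t = t½ × log₂(N₀/N) = 33.41 days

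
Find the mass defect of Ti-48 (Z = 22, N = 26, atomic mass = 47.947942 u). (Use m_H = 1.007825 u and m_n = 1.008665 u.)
Δm = Z·m_H + N·m_n − M = 0.4495 u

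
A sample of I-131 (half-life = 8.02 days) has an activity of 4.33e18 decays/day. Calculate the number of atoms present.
N = A/λ = 5.01e19 atoms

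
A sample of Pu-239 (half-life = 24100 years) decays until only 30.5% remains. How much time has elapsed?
t = t½ × log₂(N₀/N) = 41290 years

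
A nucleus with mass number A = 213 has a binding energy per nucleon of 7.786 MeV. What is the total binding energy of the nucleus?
B.E. = 7.786 × 213 = 1658 MeV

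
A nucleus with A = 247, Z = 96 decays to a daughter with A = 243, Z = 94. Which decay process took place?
ΔA = -4, ΔZ = -2 ⇒ alpha decay (α)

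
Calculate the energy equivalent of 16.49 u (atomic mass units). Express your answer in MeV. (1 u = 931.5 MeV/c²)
E = mc² = 15360 MeV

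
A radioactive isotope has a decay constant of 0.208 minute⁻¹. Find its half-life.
t½ = ln(2)/λ = 3.332 minutes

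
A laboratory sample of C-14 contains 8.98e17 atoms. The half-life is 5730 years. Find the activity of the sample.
A = λN = 1.086e14 decays/year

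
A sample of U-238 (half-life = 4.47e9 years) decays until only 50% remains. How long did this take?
t = t½ × log₂(N₀/N) = 4.47e9 years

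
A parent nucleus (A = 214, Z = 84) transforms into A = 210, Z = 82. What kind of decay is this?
ΔA = -4, ΔZ = -2 ⇒ alpha decay (α)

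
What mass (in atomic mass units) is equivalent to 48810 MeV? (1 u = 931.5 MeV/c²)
m = E/c² = 52.4 u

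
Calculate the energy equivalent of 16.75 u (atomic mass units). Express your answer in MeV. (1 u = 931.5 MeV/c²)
E = mc² = 15600 MeV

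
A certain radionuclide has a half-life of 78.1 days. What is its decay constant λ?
λ = ln(2)/t½ = 0.008875 day⁻¹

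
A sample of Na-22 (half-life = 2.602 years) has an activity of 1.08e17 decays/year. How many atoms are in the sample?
N = A/λ = 4.054e17 atoms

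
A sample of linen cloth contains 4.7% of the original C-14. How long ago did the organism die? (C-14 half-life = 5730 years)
Age = t½ × log₂(1/ratio) = 25280 years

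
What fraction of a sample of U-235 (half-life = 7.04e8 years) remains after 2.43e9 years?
N/N₀ = (1/2)^(t/t½) = 0.0914 = 9.14%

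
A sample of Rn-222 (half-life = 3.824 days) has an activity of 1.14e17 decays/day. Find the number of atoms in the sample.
N = A/λ = 6.289e17 atoms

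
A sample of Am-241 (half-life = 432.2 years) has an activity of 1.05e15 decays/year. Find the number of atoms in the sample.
N = A/λ = 6.547e17 atoms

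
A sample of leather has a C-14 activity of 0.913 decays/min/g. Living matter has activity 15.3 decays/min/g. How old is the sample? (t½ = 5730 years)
Age = t½ × log₂(A₀/A) = 23300 years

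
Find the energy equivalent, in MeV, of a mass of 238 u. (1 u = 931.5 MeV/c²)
E = mc² = 2.217e5 MeV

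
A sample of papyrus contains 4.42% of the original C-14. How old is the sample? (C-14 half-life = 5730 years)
Age = t½ × log₂(1/ratio) = 25780 years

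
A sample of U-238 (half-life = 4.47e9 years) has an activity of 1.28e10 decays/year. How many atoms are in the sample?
N = A/λ = 8.255e19 atoms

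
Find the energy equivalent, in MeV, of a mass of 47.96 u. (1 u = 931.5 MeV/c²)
E = mc² = 44670 MeV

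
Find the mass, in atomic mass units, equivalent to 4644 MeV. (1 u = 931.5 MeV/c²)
m = E/c² = 4.986 u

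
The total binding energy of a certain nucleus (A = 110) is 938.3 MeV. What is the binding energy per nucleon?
B.E./A = 938.3/110 = 8.53 MeV/nucleon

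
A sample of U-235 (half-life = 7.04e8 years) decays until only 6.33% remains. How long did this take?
t = t½ × log₂(N₀/N) = 2.803e9 years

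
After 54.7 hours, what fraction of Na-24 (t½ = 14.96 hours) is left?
N/N₀ = (1/2)^(t/t½) = 0.07931 = 7.93%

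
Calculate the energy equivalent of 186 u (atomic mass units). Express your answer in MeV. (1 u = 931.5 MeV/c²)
E = mc² = 1.733e5 MeV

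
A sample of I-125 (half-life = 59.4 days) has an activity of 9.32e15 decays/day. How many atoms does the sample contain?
N = A/λ = 7.987e17 atoms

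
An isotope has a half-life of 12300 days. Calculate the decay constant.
λ = ln(2)/t½ = 5.635e-5 day⁻¹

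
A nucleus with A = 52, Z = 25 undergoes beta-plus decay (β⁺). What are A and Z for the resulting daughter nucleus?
Daughter: A = 52, Z = 24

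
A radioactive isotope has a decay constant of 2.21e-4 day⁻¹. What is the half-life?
t½ = ln(2)/λ = 3136 days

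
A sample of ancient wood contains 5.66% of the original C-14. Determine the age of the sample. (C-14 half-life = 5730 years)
Age = t½ × log₂(1/ratio) = 23740 years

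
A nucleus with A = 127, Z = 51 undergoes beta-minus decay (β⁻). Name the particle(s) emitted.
β⁻: electron (e⁻) + antineutrino (ν̄ₑ)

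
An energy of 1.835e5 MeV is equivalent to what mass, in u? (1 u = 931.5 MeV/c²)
m = E/c² = 197 u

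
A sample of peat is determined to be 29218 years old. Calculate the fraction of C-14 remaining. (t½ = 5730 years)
N/N₀ = (1/2)^(t/t½) = 0.02917 = 2.92%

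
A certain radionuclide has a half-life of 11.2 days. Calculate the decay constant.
λ = ln(2)/t½ = 0.06189 day⁻¹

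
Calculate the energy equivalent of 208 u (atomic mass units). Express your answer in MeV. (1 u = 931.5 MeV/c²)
E = mc² = 1.938e5 MeV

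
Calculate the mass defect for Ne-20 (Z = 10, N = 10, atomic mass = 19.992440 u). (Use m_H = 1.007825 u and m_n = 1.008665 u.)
Δm = Z·m_H + N·m_n − M = 0.1725 u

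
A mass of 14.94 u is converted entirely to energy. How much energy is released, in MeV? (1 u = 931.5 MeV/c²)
E = mc² = 13920 MeV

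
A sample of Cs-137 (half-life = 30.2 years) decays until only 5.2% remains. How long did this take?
t = t½ × log₂(N₀/N) = 128.8 years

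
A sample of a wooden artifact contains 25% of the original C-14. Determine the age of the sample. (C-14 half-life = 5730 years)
Age = t½ × log₂(1/ratio) = 11460 years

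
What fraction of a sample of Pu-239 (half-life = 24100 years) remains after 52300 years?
N/N₀ = (1/2)^(t/t½) = 0.2222 = 22.2%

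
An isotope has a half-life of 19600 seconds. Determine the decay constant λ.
λ = ln(2)/t½ = 3.536e-5 second⁻¹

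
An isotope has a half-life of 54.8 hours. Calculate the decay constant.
λ = ln(2)/t½ = 0.01265 hour⁻¹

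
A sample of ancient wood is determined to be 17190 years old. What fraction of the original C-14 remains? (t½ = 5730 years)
N/N₀ = (1/2)^(t/t½) = 0.125 = 12.5%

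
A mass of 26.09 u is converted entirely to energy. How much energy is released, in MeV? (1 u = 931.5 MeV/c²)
E = mc² = 24300 MeV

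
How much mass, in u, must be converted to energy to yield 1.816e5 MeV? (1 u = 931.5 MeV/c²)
m = E/c² = 195 u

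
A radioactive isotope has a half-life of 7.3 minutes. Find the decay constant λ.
λ = ln(2)/t½ = 0.09495 minute⁻¹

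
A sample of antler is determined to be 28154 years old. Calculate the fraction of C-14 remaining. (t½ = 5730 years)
N/N₀ = (1/2)^(t/t½) = 0.03318 = 3.32%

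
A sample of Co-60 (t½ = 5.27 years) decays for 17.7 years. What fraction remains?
N/N₀ = (1/2)^(t/t½) = 0.09749 = 9.75%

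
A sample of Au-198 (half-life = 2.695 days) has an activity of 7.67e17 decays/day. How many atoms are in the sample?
N = A/λ = 2.982e18 atoms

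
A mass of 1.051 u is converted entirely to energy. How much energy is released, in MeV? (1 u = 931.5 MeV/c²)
E = mc² = 979 MeV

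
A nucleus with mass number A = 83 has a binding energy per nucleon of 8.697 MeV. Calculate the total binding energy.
B.E. = 8.697 × 83 = 721.9 MeV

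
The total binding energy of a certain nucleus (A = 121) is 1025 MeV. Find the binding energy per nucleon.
B.E./A = 1025/121 = 8.471 MeV/nucleon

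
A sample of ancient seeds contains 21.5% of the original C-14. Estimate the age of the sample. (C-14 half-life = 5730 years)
Age = t½ × log₂(1/ratio) = 12710 years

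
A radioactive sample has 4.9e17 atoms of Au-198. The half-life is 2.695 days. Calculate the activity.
A = λN = 1.26e17 decays/day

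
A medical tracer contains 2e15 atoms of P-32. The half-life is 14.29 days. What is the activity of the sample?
A = λN = 9.701e13 decays/day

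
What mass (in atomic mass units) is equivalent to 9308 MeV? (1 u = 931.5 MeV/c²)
m = E/c² = 9.992 u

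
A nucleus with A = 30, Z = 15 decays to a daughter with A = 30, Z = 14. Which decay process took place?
ΔA = 0, ΔZ = -1 ⇒ beta-plus decay (β⁺) or electron capture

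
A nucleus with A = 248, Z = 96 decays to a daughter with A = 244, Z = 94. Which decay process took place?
ΔA = -4, ΔZ = -2 ⇒ alpha decay (α)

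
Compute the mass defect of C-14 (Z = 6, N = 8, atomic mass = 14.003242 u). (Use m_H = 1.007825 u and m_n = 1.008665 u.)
Δm = Z·m_H + N·m_n − M = 0.113 u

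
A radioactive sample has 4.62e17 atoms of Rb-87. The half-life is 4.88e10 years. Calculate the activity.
A = λN = 6.562e6 decays/year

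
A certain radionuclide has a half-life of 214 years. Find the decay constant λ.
λ = ln(2)/t½ = 0.003239 year⁻¹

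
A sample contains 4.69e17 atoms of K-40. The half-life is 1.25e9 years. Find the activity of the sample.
A = λN = 2.601e8 decays/year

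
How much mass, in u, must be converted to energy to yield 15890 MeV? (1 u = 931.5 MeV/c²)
m = E/c² = 17.06 u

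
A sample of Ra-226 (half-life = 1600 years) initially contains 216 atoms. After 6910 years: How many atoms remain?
N = N₀(1/2)^(t/t½) = 10.82 atoms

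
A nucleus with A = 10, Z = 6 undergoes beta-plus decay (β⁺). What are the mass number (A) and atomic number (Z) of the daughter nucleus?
Daughter: A = 10, Z = 5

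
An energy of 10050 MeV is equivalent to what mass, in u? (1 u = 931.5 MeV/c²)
m = E/c² = 10.79 u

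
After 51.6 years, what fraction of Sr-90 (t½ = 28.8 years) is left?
N/N₀ = (1/2)^(t/t½) = 0.2888 = 28.9%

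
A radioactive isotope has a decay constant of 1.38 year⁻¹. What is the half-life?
t½ = ln(2)/λ = 0.5023 years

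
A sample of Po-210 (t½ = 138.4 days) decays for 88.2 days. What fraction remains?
N/N₀ = (1/2)^(t/t½) = 0.6429 = 64.3%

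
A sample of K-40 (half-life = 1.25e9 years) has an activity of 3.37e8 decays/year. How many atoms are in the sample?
N = A/λ = 6.077e17 atoms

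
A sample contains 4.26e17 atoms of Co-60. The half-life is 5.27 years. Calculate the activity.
A = λN = 5.603e16 decays/year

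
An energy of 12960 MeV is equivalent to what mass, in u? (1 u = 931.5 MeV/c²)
m = E/c² = 13.91 u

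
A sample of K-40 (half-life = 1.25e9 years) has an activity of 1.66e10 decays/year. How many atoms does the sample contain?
N = A/λ = 2.994e19 atoms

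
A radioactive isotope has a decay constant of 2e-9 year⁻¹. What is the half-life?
t½ = ln(2)/λ = 3.466e8 years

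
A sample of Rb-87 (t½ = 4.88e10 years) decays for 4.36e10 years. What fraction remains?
N/N₀ = (1/2)^(t/t½) = 0.5383 = 53.8%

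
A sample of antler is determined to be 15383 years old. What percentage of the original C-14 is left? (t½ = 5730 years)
N/N₀ = (1/2)^(t/t½) = 0.1555 = 15.6%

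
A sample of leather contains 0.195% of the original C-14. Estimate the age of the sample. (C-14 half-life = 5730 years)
Age = t½ × log₂(1/ratio) = 51580 years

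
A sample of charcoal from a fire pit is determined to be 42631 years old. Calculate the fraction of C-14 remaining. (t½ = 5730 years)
N/N₀ = (1/2)^(t/t½) = 0.005759 = 0.576%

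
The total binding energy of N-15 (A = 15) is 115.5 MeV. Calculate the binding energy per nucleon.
B.E./A = 115.5/15 = 7.7 MeV/nucleon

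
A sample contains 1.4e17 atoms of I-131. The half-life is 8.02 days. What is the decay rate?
A = λN = 1.21e16 decays/day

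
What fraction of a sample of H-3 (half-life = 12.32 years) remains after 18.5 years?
N/N₀ = (1/2)^(t/t½) = 0.3532 = 35.3%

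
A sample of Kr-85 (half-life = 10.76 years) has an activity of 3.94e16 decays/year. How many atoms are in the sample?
N = A/λ = 6.116e17 atoms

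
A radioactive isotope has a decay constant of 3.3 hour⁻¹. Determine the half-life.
t½ = ln(2)/λ = 0.21 hours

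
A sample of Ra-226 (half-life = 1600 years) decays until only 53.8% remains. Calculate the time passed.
t = t½ × log₂(N₀/N) = 1431 years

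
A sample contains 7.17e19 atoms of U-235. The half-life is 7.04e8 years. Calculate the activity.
A = λN = 7.059e10 decays/year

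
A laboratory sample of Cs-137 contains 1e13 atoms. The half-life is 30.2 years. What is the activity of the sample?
A = λN = 2.295e11 decays/year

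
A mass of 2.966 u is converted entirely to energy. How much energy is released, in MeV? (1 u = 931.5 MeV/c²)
E = mc² = 2763 MeV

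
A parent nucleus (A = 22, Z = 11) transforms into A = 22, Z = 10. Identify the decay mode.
ΔA = 0, ΔZ = -1 ⇒ beta-plus decay (β⁺) or electron capture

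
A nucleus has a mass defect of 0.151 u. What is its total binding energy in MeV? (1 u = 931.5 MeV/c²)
B.E. = Δm × 931.5 = 140.7 MeV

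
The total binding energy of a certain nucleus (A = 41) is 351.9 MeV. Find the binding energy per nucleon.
B.E./A = 351.9/41 = 8.583 MeV/nucleon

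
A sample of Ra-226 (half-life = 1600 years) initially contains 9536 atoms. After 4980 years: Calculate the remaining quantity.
N = N₀(1/2)^(t/t½) = 1103 atoms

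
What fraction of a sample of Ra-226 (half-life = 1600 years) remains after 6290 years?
N/N₀ = (1/2)^(t/t½) = 0.06555 = 6.56%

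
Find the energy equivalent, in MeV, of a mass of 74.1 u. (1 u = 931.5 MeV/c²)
E = mc² = 69020 MeV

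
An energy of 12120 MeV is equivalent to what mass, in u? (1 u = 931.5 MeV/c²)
m = E/c² = 13.01 u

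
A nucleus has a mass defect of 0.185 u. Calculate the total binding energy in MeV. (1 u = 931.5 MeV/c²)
B.E. = Δm × 931.5 = 172.3 MeV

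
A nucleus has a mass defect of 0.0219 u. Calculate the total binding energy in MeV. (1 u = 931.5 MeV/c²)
B.E. = Δm × 931.5 = 20.4 MeV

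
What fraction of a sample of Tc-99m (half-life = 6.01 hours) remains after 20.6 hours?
N/N₀ = (1/2)^(t/t½) = 0.09294 = 9.29%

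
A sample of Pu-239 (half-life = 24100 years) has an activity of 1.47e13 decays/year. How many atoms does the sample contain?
N = A/λ = 5.111e17 atoms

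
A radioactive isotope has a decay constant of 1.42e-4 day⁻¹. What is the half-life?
t½ = ln(2)/λ = 4881 days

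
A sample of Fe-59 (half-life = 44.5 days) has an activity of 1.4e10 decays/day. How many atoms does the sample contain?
N = A/λ = 8.988e11 atoms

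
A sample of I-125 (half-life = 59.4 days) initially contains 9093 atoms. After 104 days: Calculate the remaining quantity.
N = N₀(1/2)^(t/t½) = 2702 atoms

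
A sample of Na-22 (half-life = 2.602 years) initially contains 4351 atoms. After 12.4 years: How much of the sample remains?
N = N₀(1/2)^(t/t½) = 160 atoms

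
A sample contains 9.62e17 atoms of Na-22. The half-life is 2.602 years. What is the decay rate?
A = λN = 2.563e17 decays/year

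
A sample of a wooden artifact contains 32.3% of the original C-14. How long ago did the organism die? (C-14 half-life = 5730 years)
Age = t½ × log₂(1/ratio) = 9342 years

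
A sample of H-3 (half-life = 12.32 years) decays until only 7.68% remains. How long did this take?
t = t½ × log₂(N₀/N) = 45.62 years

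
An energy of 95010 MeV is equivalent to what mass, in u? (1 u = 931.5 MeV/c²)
m = E/c² = 102 u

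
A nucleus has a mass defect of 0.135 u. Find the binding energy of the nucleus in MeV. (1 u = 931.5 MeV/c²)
B.E. = Δm × 931.5 = 125.8 MeV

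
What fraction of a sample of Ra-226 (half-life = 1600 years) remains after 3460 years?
N/N₀ = (1/2)^(t/t½) = 0.2234 = 22.3%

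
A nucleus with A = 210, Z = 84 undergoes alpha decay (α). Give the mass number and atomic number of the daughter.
Daughter: A = 206, Z = 82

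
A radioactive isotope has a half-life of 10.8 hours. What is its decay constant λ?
λ = ln(2)/t½ = 0.06418 hour⁻¹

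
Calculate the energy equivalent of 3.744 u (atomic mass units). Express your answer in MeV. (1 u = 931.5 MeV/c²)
E = mc² = 3488 MeV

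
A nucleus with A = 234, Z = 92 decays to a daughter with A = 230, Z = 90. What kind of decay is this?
ΔA = -4, ΔZ = -2 ⇒ alpha decay (α)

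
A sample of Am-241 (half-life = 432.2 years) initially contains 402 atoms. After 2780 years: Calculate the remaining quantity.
N = N₀(1/2)^(t/t½) = 4.655 atoms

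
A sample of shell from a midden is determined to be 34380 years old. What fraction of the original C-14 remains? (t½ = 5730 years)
N/N₀ = (1/2)^(t/t½) = 0.01562 = 1.56%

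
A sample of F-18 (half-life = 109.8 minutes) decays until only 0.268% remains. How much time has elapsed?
t = t½ × log₂(N₀/N) = 938.1 minutes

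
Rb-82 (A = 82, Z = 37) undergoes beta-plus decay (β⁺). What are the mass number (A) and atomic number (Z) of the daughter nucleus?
Daughter: A = 82, Z = 36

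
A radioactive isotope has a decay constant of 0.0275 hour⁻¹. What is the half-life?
t½ = ln(2)/λ = 25.21 hours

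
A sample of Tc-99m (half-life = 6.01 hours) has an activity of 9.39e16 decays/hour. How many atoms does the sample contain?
N = A/λ = 8.142e17 atoms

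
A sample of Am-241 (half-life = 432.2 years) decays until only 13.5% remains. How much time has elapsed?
t = t½ × log₂(N₀/N) = 1249 years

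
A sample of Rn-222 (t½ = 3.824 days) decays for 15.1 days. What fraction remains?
N/N₀ = (1/2)^(t/t½) = 0.06476 = 6.48%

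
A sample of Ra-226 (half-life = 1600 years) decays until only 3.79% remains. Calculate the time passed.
t = t½ × log₂(N₀/N) = 7555 years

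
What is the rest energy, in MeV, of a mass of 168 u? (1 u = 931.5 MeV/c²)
E = mc² = 1.565e5 MeV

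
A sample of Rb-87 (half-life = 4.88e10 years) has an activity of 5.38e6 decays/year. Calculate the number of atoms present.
N = A/λ = 3.788e17 atoms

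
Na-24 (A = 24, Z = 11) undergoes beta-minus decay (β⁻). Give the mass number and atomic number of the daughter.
Daughter: A = 24, Z = 12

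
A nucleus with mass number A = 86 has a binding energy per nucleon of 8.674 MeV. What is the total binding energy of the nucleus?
B.E. = 8.674 × 86 = 746 MeV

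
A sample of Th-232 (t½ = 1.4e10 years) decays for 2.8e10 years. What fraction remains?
N/N₀ = (1/2)^(t/t½) = 0.25 = 25%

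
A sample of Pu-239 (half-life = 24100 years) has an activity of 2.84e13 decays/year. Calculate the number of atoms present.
N = A/λ = 9.874e17 atoms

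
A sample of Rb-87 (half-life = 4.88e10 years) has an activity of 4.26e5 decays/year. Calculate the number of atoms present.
N = A/λ = 2.999e16 atoms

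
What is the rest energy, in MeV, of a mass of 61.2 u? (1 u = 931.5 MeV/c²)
E = mc² = 57010 MeV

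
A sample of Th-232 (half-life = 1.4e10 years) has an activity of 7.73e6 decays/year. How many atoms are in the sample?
N = A/λ = 1.561e17 atoms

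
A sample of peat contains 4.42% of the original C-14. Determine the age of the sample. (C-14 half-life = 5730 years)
Age = t½ × log₂(1/ratio) = 25780 years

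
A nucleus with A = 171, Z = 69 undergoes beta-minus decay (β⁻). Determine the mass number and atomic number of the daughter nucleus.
Daughter: A = 171, Z = 70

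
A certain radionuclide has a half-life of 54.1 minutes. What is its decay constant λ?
λ = ln(2)/t½ = 0.01281 minute⁻¹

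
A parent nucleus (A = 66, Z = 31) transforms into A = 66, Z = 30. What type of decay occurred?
ΔA = 0, ΔZ = -1 ⇒ beta-plus decay (β⁺) or electron capture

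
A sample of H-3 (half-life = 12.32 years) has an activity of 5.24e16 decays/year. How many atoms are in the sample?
N = A/λ = 9.314e17 atoms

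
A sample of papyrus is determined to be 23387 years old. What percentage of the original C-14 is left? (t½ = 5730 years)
N/N₀ = (1/2)^(t/t½) = 0.05907 = 5.91%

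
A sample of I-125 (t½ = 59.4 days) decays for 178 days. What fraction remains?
N/N₀ = (1/2)^(t/t½) = 0.1253 = 12.5%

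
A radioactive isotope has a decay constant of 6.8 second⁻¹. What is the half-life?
t½ = ln(2)/λ = 0.1019 seconds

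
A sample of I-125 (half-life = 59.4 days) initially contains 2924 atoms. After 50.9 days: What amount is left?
N = N₀(1/2)^(t/t½) = 1614 atoms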